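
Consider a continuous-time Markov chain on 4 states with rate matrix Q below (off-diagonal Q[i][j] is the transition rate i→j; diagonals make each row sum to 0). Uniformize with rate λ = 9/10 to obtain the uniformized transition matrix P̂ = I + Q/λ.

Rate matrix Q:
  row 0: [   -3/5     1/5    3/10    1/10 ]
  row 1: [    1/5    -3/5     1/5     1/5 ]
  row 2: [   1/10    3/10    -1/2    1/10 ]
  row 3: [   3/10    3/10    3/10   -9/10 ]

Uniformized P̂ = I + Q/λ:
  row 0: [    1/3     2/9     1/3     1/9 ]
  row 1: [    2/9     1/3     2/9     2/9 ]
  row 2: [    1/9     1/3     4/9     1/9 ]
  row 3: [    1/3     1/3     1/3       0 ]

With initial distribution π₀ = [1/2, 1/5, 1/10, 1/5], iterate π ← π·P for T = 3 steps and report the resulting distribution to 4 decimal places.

π = [0.2247, 0.3077, 0.3374, 0.1302]

t=0: π = [0.5000, 0.2000, 0.1000, 0.2000]
t=1: π = [0.2889, 0.2778, 0.3222, 0.1111]
t=2: π = [0.2309, 0.3012, 0.3383, 0.1296]
t=3: π = [0.2247, 0.3077, 0.3374, 0.1302]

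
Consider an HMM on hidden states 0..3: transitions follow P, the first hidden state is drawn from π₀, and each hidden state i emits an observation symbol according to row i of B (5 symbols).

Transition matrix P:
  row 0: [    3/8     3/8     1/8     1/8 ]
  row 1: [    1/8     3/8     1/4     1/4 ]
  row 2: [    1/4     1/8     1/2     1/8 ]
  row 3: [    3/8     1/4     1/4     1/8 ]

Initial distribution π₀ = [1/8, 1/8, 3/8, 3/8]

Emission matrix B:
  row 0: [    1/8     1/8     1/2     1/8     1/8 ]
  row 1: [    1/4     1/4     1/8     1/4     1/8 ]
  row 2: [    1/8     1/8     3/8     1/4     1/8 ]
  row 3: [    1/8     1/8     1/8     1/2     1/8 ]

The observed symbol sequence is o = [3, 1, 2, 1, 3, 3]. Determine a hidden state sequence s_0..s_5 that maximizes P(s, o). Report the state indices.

t=0: δ = [1.562e-02, 3.125e-02, 9.375e-02, 1.875e-01]  (obs o_0=3)
t=1: δ = [8.789e-03, 1.172e-02, 5.859e-03, 2.930e-03]  ψ = [3, 3, 2, 3]  (obs o_1=1)
t=2: δ = [1.648e-03, 5.493e-04, 1.099e-03, 3.662e-04]  ψ = [0, 1, 1, 1]  (obs o_2=2)
t=3: δ = [7.725e-05, 1.545e-04, 6.866e-05, 2.575e-05]  ψ = [0, 0, 2, 0]  (obs o_3=1)
t=4: δ = [3.621e-06, 1.448e-05, 9.656e-06, 1.931e-05]  ψ = [0, 1, 1, 1]  (obs o_4=3)
t=5: δ = [9.052e-07, 1.358e-06, 1.207e-06, 1.810e-06]  ψ = [3, 1, 2, 1]  (obs o_5=3)
backtrack: best end state = 3; path = [3, 0, 0, 1, 1, 3]

path = [3, 0, 0, 1, 1, 3]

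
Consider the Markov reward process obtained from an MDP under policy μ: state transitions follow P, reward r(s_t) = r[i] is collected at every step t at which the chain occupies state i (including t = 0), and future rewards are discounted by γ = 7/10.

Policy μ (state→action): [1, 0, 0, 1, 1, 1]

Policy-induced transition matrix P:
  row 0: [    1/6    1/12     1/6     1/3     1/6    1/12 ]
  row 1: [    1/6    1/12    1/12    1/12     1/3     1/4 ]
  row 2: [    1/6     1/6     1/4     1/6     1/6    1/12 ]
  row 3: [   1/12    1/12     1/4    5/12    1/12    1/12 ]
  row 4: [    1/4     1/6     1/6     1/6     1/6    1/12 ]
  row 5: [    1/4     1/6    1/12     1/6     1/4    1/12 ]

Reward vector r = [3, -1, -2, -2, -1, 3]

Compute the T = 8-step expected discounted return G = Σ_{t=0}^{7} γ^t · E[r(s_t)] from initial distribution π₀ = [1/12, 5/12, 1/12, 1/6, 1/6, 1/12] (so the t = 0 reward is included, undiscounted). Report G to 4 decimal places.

t=0: π = [0.0833, 0.4167, 0.0833, 0.1667, 0.1667, 0.0833], E[r] = -0.5833, γ^t·E[r] = -0.583333, running G = -0.583333
t=1: π = [0.1736, 0.1111, 0.1458, 0.1875, 0.2292, 0.1528], E[r] = -0.0278, γ^t·E[r] = -0.019444, running G = -0.602778
t=2: π = [0.1829, 0.1273, 0.1725, 0.2332, 0.1823, 0.1019], E[r] = -0.2668, γ^t·E[r] = -0.130723, running G = -0.733501
t=3: π = [0.1709, 0.1214, 0.1814, 0.2448, 0.1769, 0.1046], E[r] = -0.3244, γ^t·E[r] = -0.111257, running G = -0.844758
t=4: π = [0.1697, 0.1219, 0.1834, 0.2462, 0.1752, 0.1036], E[r] = -0.3365, γ^t·E[r] = -0.080785, running G = -0.925543
t=5: π = [0.1694, 0.1218, 0.1837, 0.2464, 0.1751, 0.1037], E[r] = -0.3379, γ^t·E[r] = -0.056795, running G = -0.982337
t=6: π = [0.1694, 0.1219, 0.1837, 0.2463, 0.1751, 0.1036], E[r] = -0.3380, γ^t·E[r] = -0.039767, running G = -1.022105
t=7: π = [0.1694, 0.1219, 0.1837, 0.2463, 0.1751, 0.1036], E[r] = -0.3380, γ^t·E[r] = -0.027835, running G = -1.049940

G = -1.0499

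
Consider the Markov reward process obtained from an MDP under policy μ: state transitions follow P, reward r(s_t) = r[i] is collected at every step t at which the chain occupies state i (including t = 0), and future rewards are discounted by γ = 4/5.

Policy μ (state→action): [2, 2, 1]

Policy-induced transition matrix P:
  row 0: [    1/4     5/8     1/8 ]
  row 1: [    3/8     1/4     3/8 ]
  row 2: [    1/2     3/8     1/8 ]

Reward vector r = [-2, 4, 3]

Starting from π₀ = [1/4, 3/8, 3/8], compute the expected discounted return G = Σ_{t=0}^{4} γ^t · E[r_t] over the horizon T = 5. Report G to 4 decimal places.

t=0: π = [0.2500, 0.3750, 0.3750], E[r] = 2.1250, γ^t·E[r] = 2.125000, running G = 2.125000
t=1: π = [0.3906, 0.3906, 0.2188], E[r] = 1.4375, γ^t·E[r] = 1.150000, running G = 3.275000
t=2: π = [0.3535, 0.4238, 0.2227], E[r] = 1.6563, γ^t·E[r] = 1.060000, running G = 4.335000
t=3: π = [0.3586, 0.4104, 0.2310], E[r] = 1.6172, γ^t·E[r] = 0.828000, running G = 5.163000
t=4: π = [0.3590, 0.4134, 0.2276], E[r] = 1.6182, γ^t·E[r] = 0.662800, running G = 5.825800

G = 5.8258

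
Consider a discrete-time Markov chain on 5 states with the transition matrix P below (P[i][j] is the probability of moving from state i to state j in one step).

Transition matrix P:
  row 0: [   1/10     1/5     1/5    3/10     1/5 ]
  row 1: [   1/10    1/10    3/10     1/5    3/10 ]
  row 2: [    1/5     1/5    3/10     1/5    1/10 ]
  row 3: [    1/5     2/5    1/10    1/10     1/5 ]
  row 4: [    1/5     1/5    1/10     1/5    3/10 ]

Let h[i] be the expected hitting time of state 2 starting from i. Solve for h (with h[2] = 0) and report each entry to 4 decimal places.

h = [5.6740, 5.1761, 0.0000, 6.0639, 6.2612]

First-step conditioning: h[2] = 0; for i ≠ 2, h[i] = 1 + Σ_k P[i][k]·h[k].
  h[0] = 1 + 1/10·h[0] + 1/5·h[1] + 3/10·h[3] + 1/5·h[4]
  h[1] = 1 + 1/10·h[0] + 1/10·h[1] + 1/5·h[3] + 3/10·h[4]
  h[3] = 1 + 1/5·h[0] + 2/5·h[1] + 1/10·h[3] + 1/5·h[4]
  h[4] = 1 + 1/5·h[0] + 1/5·h[1] + 1/5·h[3] + 3/10·h[4]
Solving the 4×4 linear system over states ≠ 2 gives exactly h = [12080/2129, 11020/2129, 0, 12910/2129, 13330/2129] (h[2] = 0 is the target).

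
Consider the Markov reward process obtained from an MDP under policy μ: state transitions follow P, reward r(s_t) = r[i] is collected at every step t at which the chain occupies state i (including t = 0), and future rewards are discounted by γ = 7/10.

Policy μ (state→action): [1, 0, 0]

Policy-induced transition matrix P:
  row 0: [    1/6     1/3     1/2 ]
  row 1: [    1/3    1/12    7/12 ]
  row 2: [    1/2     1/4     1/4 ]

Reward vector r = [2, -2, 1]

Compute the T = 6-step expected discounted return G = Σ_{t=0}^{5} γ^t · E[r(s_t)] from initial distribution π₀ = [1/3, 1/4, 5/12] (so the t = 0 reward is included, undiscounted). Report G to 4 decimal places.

t=0: π = [0.3333, 0.2500, 0.4167], E[r] = 0.5833, γ^t·E[r] = 0.583333, running G = 0.583333
t=1: π = [0.3472, 0.2361, 0.4167], E[r] = 0.6389, γ^t·E[r] = 0.447222, running G = 1.030556
t=2: π = [0.3449, 0.2396, 0.4155], E[r] = 0.6262, γ^t·E[r] = 0.306817, running G = 1.337373
t=3: π = [0.3451, 0.2388, 0.4161], E[r] = 0.6287, γ^t·E[r] = 0.215632, running G = 1.553005
t=4: π = [0.3452, 0.2390, 0.4159], E[r] = 0.6283, γ^t·E[r] = 0.150854, running G = 1.703859
t=5: π = [0.3451, 0.2389, 0.4159], E[r] = 0.6283, γ^t·E[r] = 0.105599, running G = 1.809458

G = 1.8095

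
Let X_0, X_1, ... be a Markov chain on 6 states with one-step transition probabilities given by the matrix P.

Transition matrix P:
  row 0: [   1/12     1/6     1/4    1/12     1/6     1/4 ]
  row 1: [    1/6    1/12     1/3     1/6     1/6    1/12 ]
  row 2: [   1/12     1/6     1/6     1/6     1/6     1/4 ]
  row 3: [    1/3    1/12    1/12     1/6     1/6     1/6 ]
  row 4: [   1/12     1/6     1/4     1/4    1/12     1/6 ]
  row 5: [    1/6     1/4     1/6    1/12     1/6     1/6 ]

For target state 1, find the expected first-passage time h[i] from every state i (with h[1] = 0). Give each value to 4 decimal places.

First-step conditioning: h[1] = 0; for i ≠ 1, h[i] = 1 + Σ_k P[i][k]·h[k].
  h[0] = 1 + 1/12·h[0] + 1/4·h[2] + 1/12·h[3] + 1/6·h[4] + 1/4·h[5]
  h[2] = 1 + 1/12·h[0] + 1/6·h[2] + 1/6·h[3] + 1/6·h[4] + 1/4·h[5]
  h[3] = 1 + 1/3·h[0] + 1/12·h[2] + 1/6·h[3] + 1/6·h[4] + 1/6·h[5]
  h[4] = 1 + 1/12·h[0] + 1/4·h[2] + 1/4·h[3] + 1/12·h[4] + 1/6·h[5]
  h[5] = 1 + 1/6·h[0] + 1/6·h[2] + 1/12·h[3] + 1/6·h[4] + 1/6·h[5]
Solving the 5×5 linear system over states ≠ 1 gives exactly h = [146952/25373, 0, 148044/25373, 161148/25373, 150012/25373, 135564/25373] (h[1] = 0 is the target).

h = [5.7917, 0.0000, 5.8347, 6.3512, 5.9123, 5.3428]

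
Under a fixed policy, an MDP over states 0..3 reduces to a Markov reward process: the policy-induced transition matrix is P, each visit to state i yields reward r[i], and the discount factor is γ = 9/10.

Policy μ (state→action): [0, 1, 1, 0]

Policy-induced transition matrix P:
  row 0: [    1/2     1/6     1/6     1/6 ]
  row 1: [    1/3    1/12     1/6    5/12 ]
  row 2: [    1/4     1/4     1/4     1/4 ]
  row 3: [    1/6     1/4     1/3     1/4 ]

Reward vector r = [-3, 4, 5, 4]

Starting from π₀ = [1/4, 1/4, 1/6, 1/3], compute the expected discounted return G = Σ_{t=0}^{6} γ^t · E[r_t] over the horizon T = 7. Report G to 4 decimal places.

t=0: π = [0.2500, 0.2500, 0.1667, 0.3333], E[r] = 2.4167, γ^t·E[r] = 2.416667, running G = 2.416667
t=1: π = [0.3056, 0.1875, 0.2361, 0.2708], E[r] = 2.0972, γ^t·E[r] = 1.887500, running G = 4.304167
t=2: π = [0.3194, 0.1933, 0.2315, 0.2558], E[r] = 1.9954, γ^t·E[r] = 1.616250, running G = 5.920417
t=3: π = [0.3247, 0.1912, 0.2286, 0.2556], E[r] = 1.9560, γ^t·E[r] = 1.425938, running G = 7.346354
t=4: π = [0.3258, 0.1911, 0.2283, 0.2548], E[r] = 1.9478, γ^t·E[r] = 1.277923, running G = 8.624277
t=5: π = [0.3261, 0.1910, 0.2282, 0.2547], E[r] = 1.9452, γ^t·E[r] = 1.148616, running G = 9.772893
t=6: π = [0.3262, 0.1910, 0.2281, 0.2547], E[r] = 1.9445, γ^t·E[r] = 1.033410, running G = 10.806303

G = 10.8063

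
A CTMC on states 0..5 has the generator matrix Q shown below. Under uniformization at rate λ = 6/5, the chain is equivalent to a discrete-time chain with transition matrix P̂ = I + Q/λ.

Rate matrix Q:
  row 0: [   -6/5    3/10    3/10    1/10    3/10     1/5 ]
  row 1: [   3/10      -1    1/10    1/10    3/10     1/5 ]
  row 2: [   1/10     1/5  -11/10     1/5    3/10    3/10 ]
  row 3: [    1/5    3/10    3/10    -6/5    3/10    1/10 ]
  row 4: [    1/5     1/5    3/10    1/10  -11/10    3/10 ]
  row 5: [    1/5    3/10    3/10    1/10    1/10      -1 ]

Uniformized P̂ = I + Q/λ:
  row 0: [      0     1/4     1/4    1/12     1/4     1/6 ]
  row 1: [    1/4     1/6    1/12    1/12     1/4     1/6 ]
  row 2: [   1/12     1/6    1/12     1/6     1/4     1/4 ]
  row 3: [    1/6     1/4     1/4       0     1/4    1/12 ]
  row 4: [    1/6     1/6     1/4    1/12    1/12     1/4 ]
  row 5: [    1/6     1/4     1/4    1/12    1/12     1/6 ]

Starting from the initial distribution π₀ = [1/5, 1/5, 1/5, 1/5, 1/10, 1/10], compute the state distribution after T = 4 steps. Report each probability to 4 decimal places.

π = [0.1441, 0.2020, 0.1852, 0.0912, 0.1872, 0.1902]

t=0: π = [0.2000, 0.2000, 0.2000, 0.2000, 0.1000, 0.1000]
t=1: π = [0.1333, 0.2083, 0.1833, 0.0833, 0.2167, 0.1750]
t=2: π = [0.1465, 0.1993, 0.1847, 0.0917, 0.1847, 0.1931]
t=3: π = [0.1435, 0.2026, 0.1860, 0.0911, 0.1870, 0.1898]
t=4: π = [0.1441, 0.2020, 0.1852, 0.0912, 0.1872, 0.1902]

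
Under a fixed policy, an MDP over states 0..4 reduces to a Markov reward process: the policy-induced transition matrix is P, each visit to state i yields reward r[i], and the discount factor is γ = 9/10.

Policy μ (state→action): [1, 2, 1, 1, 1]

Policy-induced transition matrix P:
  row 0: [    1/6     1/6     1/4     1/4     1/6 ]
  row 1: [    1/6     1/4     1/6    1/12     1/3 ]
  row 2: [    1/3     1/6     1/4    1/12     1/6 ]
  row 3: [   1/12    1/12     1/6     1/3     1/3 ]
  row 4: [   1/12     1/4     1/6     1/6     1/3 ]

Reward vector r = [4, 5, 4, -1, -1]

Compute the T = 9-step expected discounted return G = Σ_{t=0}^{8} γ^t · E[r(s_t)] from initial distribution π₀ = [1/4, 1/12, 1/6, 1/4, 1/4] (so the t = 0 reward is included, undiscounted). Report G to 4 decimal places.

G = 11.3561

t=0: π = [0.2500, 0.0833, 0.1667, 0.2500, 0.2500], E[r] = 1.5833, γ^t·E[r] = 1.583333, running G = 1.583333
t=1: π = [0.1528, 0.1736, 0.2014, 0.2083, 0.2639], E[r] = 1.8125, γ^t·E[r] = 1.631250, running G = 3.214583
t=2: π = [0.1609, 0.1858, 0.1962, 0.1829, 0.2743], E[r] = 1.8999, γ^t·E[r] = 1.538906, running G = 4.753490
t=3: π = [0.1613, 0.1898, 0.1964, 0.1787, 0.2738], E[r] = 1.9270, γ^t·E[r] = 1.404809, running G = 6.158298
t=4: π = [0.1617, 0.1904, 0.1965, 0.1777, 0.2737], E[r] = 1.9333, γ^t·E[r] = 1.268412, running G = 7.426710
t=5: π = [0.1618, 0.1905, 0.1965, 0.1775, 0.2736], E[r] = 1.9347, γ^t·E[r] = 1.142446, running G = 8.569156
t=6: π = [0.1618, 0.1906, 0.1965, 0.1775, 0.2736], E[r] = 1.9351, γ^t·E[r] = 1.028374, running G = 9.597530
t=7: π = [0.1618, 0.1906, 0.1965, 0.1775, 0.2736], E[r] = 1.9351, γ^t·E[r] = 0.925570, running G = 10.523100
t=8: π = [0.1618, 0.1906, 0.1965, 0.1775, 0.2736], E[r] = 1.9352, γ^t·E[r] = 0.833019, running G = 11.356119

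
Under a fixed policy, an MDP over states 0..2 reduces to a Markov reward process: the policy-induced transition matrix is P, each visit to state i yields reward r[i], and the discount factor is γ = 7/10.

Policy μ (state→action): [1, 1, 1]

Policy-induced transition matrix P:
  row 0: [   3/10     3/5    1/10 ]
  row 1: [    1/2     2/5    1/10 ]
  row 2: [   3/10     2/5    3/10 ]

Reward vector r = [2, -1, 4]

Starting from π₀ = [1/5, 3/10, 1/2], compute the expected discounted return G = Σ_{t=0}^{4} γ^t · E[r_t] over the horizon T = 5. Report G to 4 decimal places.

t=0: π = [0.2000, 0.3000, 0.5000], E[r] = 2.1000, γ^t·E[r] = 2.100000, running G = 2.100000
t=1: π = [0.3600, 0.4400, 0.2000], E[r] = 1.0800, γ^t·E[r] = 0.756000, running G = 2.856000
t=2: π = [0.3880, 0.4720, 0.1400], E[r] = 0.8640, γ^t·E[r] = 0.423360, running G = 3.279360
t=3: π = [0.3944, 0.4776, 0.1280], E[r] = 0.8232, γ^t·E[r] = 0.282358, running G = 3.561718
t=4: π = [0.3955, 0.4789, 0.1256], E[r] = 0.8146, γ^t·E[r] = 0.195576, running G = 3.757293

G = 3.7573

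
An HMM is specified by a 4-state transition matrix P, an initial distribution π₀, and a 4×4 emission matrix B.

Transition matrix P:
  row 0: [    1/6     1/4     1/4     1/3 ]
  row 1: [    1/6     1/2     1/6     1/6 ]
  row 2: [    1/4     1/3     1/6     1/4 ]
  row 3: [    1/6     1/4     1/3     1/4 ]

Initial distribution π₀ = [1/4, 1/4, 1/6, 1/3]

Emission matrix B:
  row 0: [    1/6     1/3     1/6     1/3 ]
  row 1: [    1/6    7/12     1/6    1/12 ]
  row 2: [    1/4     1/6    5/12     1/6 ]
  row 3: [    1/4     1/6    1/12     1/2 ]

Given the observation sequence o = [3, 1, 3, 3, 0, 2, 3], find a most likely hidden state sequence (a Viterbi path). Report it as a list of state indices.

t=0: δ = [8.333e-02, 2.083e-02, 2.778e-02, 1.667e-01]  (obs o_0=3)
t=1: δ = [9.259e-03, 2.431e-02, 9.259e-03, 6.944e-03]  ψ = [3, 3, 3, 3]  (obs o_1=1)
t=2: δ = [1.350e-03, 1.013e-03, 6.752e-04, 2.025e-03]  ψ = [1, 1, 1, 1]  (obs o_2=3)
t=3: δ = [1.125e-04, 4.220e-05, 1.125e-04, 2.532e-04]  ψ = [3, 1, 3, 3]  (obs o_3=3)
t=4: δ = [7.033e-06, 1.055e-05, 2.110e-05, 1.582e-05]  ψ = [3, 3, 3, 3]  (obs o_4=0)
t=5: δ = [8.791e-07, 1.172e-06, 2.198e-06, 4.396e-07]  ψ = [2, 2, 3, 2]  (obs o_5=2)
t=6: δ = [1.831e-07, 6.105e-08, 6.105e-08, 2.747e-07]  ψ = [2, 2, 2, 2]  (obs o_6=3)
backtrack: best end state = 3; path = [3, 1, 3, 3, 3, 2, 3]

path = [3, 1, 3, 3, 3, 2, 3]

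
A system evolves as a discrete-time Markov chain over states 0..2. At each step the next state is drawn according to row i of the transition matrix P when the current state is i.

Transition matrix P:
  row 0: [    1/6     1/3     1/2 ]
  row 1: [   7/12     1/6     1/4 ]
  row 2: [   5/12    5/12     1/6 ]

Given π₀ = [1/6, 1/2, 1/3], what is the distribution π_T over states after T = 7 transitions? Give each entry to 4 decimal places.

π = [0.3744, 0.3084, 0.3172]

t=0: π = [0.1667, 0.5000, 0.3333]
t=1: π = [0.4583, 0.2778, 0.2639]
t=2: π = [0.3484, 0.3090, 0.3426]
t=3: π = [0.3811, 0.3104, 0.3085]
t=4: π = [0.3731, 0.3073, 0.3196]
t=5: π = [0.3746, 0.3087, 0.3167]
t=6: π = [0.3745, 0.3083, 0.3173]
t=7: π = [0.3744, 0.3084, 0.3172]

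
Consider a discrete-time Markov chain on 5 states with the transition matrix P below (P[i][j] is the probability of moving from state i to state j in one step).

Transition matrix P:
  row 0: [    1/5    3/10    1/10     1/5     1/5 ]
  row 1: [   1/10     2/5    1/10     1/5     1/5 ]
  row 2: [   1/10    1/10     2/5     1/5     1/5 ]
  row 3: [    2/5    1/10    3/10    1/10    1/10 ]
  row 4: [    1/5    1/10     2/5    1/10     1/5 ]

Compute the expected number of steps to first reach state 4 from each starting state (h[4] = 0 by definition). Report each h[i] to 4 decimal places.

h = [5.5000, 5.5000, 5.5000, 6.0000, 0.0000]

First-step conditioning: h[4] = 0; for i ≠ 4, h[i] = 1 + Σ_k P[i][k]·h[k].
  h[0] = 1 + 1/5·h[0] + 3/10·h[1] + 1/10·h[2] + 1/5·h[3]
  h[1] = 1 + 1/10·h[0] + 2/5·h[1] + 1/10·h[2] + 1/5·h[3]
  h[2] = 1 + 1/10·h[0] + 1/10·h[1] + 2/5·h[2] + 1/5·h[3]
  h[3] = 1 + 2/5·h[0] + 1/10·h[1] + 3/10·h[2] + 1/10·h[3]
Solving the 4×4 linear system over states ≠ 4 gives exactly h = [11/2, 11/2, 11/2, 6, 0] (h[4] = 0 is the target).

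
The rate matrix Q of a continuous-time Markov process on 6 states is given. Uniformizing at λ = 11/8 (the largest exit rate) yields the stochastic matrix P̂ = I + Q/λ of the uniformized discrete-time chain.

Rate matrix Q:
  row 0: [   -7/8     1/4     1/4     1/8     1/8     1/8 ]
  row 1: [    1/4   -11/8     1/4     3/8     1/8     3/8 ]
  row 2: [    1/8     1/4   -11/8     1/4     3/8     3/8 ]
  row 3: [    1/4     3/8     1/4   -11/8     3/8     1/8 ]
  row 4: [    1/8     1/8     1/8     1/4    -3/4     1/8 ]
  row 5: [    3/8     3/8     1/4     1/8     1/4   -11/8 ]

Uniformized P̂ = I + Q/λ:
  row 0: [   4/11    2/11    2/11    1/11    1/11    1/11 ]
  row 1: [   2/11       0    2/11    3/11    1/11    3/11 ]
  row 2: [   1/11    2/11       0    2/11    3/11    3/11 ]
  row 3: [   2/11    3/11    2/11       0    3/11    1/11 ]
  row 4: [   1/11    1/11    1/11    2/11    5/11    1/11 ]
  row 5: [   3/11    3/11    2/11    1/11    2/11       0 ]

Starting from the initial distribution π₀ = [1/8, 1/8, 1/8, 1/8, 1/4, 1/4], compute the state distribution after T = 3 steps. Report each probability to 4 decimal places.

t=0: π = [0.1250, 0.1250, 0.1250, 0.1250, 0.2500, 0.2500]
t=1: π = [0.1932, 0.1705, 0.1364, 0.1364, 0.2500, 0.1136]
t=2: π = [0.1921, 0.1508, 0.1343, 0.1446, 0.2417, 0.1364]
t=3: π = [0.1950, 0.1580, 0.1354, 0.1394, 0.2419, 0.1304]

π = [0.1950, 0.1580, 0.1354, 0.1394, 0.2419, 0.1304]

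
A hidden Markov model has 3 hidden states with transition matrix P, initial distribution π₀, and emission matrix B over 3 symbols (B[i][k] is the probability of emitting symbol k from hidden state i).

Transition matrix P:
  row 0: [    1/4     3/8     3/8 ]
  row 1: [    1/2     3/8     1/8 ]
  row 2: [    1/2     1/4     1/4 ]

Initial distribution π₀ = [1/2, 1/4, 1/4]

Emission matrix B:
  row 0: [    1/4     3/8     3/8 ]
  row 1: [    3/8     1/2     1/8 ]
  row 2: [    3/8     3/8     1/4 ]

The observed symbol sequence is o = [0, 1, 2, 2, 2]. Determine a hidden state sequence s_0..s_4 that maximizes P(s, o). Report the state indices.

path = [0, 1, 0, 2, 0]

t=0: δ = [1.250e-01, 9.375e-02, 9.375e-02]  (obs o_0=0)
t=1: δ = [1.758e-02, 2.344e-02, 1.758e-02]  ψ = [1, 0, 0]  (obs o_1=1)
t=2: δ = [4.395e-03, 1.099e-03, 1.648e-03]  ψ = [1, 1, 0]  (obs o_2=2)
t=3: δ = [4.120e-04, 2.060e-04, 4.120e-04]  ψ = [0, 0, 0]  (obs o_3=2)
t=4: δ = [7.725e-05, 1.931e-05, 3.862e-05]  ψ = [2, 0, 0]  (obs o_4=2)
backtrack: best end state = 0; path = [0, 1, 0, 2, 0]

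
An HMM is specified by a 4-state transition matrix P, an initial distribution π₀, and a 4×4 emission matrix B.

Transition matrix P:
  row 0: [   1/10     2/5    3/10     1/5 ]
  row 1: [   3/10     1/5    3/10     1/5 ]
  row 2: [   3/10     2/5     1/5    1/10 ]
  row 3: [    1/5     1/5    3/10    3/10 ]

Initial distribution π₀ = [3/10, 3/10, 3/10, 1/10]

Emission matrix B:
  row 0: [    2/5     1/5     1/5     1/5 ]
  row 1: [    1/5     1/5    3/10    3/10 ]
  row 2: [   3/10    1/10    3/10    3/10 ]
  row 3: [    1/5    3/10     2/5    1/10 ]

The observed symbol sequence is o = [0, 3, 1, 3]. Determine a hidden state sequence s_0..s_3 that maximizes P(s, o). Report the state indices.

path = [0, 1, 0, 1]

t=0: δ = [1.200e-01, 6.000e-02, 9.000e-02, 2.000e-02]  (obs o_0=0)
t=1: δ = [5.400e-03, 1.440e-02, 1.080e-02, 2.400e-03]  ψ = [2, 0, 0, 0]  (obs o_1=3)
t=2: δ = [8.640e-04, 8.640e-04, 4.320e-04, 8.640e-04]  ψ = [1, 2, 1, 1]  (obs o_2=1)
t=3: δ = [5.184e-05, 1.037e-04, 7.776e-05, 2.592e-05]  ψ = [1, 0, 0, 3]  (obs o_3=3)
backtrack: best end state = 1; path = [0, 1, 0, 1]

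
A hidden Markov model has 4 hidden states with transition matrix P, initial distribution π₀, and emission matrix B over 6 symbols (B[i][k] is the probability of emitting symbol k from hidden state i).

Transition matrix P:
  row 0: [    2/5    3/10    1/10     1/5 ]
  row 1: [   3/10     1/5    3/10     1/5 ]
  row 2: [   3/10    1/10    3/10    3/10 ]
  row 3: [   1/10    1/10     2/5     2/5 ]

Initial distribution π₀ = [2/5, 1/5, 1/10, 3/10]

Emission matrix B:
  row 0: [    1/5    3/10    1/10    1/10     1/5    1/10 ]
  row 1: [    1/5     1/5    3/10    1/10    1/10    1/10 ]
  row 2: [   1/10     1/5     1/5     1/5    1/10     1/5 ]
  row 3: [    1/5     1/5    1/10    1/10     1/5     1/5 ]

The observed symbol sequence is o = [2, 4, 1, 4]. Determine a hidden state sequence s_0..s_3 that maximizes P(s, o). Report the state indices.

path = [1, 0, 0, 0]

t=0: δ = [4.000e-02, 6.000e-02, 2.000e-02, 3.000e-02]  (obs o_0=2)
t=1: δ = [3.600e-03, 1.200e-03, 1.800e-03, 2.400e-03]  ψ = [1, 0, 1, 1]  (obs o_1=4)
t=2: δ = [4.320e-04, 2.160e-04, 1.920e-04, 1.920e-04]  ψ = [0, 0, 3, 3]  (obs o_2=1)
t=3: δ = [3.456e-05, 1.296e-05, 7.680e-06, 1.728e-05]  ψ = [0, 0, 3, 0]  (obs o_3=4)
backtrack: best end state = 0; path = [1, 0, 0, 0]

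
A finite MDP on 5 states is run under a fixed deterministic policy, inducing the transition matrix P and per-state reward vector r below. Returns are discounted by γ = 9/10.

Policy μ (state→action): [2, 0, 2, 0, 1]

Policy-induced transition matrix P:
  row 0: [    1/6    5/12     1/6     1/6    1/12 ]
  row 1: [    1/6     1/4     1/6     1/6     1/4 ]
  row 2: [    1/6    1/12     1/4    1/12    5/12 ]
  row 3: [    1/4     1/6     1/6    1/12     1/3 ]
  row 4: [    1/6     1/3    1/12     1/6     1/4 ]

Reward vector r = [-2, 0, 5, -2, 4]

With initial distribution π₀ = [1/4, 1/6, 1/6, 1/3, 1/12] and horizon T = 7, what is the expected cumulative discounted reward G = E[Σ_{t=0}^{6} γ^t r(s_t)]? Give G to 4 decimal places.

t=0: π = [0.2500, 0.1667, 0.1667, 0.3333, 0.0833], E[r] = 0.0000, γ^t·E[r] = 0.000000, running G = 0.000000
t=1: π = [0.1944, 0.2431, 0.1736, 0.1250, 0.2639], E[r] = 1.2847, γ^t·E[r] = 1.156250, running G = 1.156250
t=2: π = [0.1771, 0.2650, 0.1591, 0.1418, 0.2569], E[r] = 1.1858, γ^t·E[r] = 0.960469, running G = 2.116719
t=3: π = [0.1785, 0.2626, 0.1585, 0.1416, 0.2588], E[r] = 1.1877, γ^t·E[r] = 0.865863, running G = 2.982582
t=4: π = [0.1785, 0.2631, 0.1583, 0.1417, 0.2585], E[r] = 1.1852, γ^t·E[r] = 0.777595, running G = 3.760177
t=5: π = [0.1785, 0.2631, 0.1583, 0.1417, 0.2584], E[r] = 1.1851, γ^t·E[r] = 0.699788, running G = 4.459965
t=6: π = [0.1785, 0.2631, 0.1583, 0.1417, 0.2584], E[r] = 1.1851, γ^t·E[r] = 0.629823, running G = 5.089787

G = 5.0898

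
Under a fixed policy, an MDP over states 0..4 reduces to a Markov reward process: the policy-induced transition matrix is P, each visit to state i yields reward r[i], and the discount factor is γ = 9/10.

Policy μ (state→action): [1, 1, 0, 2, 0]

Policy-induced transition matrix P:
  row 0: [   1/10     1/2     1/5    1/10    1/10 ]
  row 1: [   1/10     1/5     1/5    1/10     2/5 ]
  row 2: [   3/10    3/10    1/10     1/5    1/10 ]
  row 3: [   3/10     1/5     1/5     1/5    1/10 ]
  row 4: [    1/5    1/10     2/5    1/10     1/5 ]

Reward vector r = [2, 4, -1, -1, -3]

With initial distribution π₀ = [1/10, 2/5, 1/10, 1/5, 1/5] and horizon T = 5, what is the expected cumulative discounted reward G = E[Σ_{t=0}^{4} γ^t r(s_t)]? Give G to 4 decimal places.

G = 2.0967

t=0: π = [0.1000, 0.4000, 0.1000, 0.2000, 0.2000], E[r] = 0.9000, γ^t·E[r] = 0.900000, running G = 0.900000
t=1: π = [0.1800, 0.2200, 0.2300, 0.1300, 0.2400], E[r] = 0.1600, γ^t·E[r] = 0.144000, running G = 1.044000
t=2: π = [0.1960, 0.2530, 0.2250, 0.1360, 0.1900], E[r] = 0.4730, γ^t·E[r] = 0.383130, running G = 1.427130
t=3: π = [0.1912, 0.2623, 0.2155, 0.1361, 0.1949], E[r] = 0.4953, γ^t·E[r] = 0.361074, running G = 1.788204
t=4: π = [0.1898, 0.2594, 0.2174, 0.1352, 0.1982], E[r] = 0.4702, γ^t·E[r] = 0.308479, running G = 2.096682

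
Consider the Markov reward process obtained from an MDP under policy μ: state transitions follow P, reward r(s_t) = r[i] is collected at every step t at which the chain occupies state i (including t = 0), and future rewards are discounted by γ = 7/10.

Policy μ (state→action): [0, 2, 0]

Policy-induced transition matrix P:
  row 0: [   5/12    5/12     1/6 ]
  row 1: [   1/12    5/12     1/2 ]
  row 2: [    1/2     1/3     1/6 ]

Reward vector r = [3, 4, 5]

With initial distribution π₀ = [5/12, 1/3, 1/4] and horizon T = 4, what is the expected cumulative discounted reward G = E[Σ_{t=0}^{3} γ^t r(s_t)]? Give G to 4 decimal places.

G = 9.9225

t=0: π = [0.4167, 0.3333, 0.2500], E[r] = 3.8333, γ^t·E[r] = 3.833333, running G = 3.833333
t=1: π = [0.3264, 0.3958, 0.2778], E[r] = 3.9514, γ^t·E[r] = 2.765972, running G = 6.599306
t=2: π = [0.3079, 0.3935, 0.2986], E[r] = 3.9907, γ^t·E[r] = 1.955463, running G = 8.554769
t=3: π = [0.3104, 0.3918, 0.2978], E[r] = 3.9875, γ^t·E[r] = 1.367699, running G = 9.922468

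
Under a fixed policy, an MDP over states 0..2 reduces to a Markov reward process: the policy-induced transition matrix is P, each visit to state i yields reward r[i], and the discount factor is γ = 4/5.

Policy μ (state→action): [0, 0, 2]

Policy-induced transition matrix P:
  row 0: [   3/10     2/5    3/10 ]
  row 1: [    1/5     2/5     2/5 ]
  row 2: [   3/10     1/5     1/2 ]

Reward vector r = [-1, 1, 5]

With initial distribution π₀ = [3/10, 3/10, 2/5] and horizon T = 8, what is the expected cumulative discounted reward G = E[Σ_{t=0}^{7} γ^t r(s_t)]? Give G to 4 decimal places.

t=0: π = [0.3000, 0.3000, 0.4000], E[r] = 2.0000, γ^t·E[r] = 2.000000, running G = 2.000000
t=1: π = [0.2700, 0.3200, 0.4100], E[r] = 2.1000, γ^t·E[r] = 1.680000, running G = 3.680000
t=2: π = [0.2680, 0.3180, 0.4140], E[r] = 2.1200, γ^t·E[r] = 1.356800, running G = 5.036800
t=3: π = [0.2682, 0.3172, 0.4146], E[r] = 2.1220, γ^t·E[r] = 1.086464, running G = 6.123264
t=4: π = [0.2683, 0.3171, 0.4146], E[r] = 2.1220, γ^t·E[r] = 0.869171, running G = 6.992435
t=5: π = [0.2683, 0.3171, 0.4146], E[r] = 2.1220, γ^t·E[r] = 0.695324, running G = 7.687759
t=6: π = [0.2683, 0.3171, 0.4146], E[r] = 2.1220, γ^t·E[r] = 0.556257, running G = 8.244016
t=7: π = [0.2683, 0.3171, 0.4146], E[r] = 2.1220, γ^t·E[r] = 0.445005, running G = 8.689021

G = 8.6890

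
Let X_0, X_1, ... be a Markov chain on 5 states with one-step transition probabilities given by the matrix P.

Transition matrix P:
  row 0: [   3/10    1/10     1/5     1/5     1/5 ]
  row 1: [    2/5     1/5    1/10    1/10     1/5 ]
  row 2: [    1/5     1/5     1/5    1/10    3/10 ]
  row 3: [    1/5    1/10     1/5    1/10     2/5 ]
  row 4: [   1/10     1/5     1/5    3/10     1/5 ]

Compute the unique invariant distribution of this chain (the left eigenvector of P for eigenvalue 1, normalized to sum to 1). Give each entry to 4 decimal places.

π = [0.2296, 0.1597, 0.1840, 0.1736, 0.2531]

Balance equations π_j = Σ_i π_i·P[i][j]:
  π_0 = 3/10·π_0 + 2/5·π_1 + 1/5·π_2 + 1/5·π_3 + 1/10·π_4
  π_1 = 1/10·π_0 + 1/5·π_1 + 1/5·π_2 + 1/10·π_3 + 1/5·π_4
  π_2 = 1/5·π_0 + 1/10·π_1 + 1/5·π_2 + 1/5·π_3 + 1/5·π_4
  π_3 = 1/5·π_0 + 1/10·π_1 + 1/10·π_2 + 1/10·π_3 + 3/10·π_4
  normalize: π_0 + π_1 + π_2 + π_3 + π_4 = 1
Solving the linear system gives exactly π = [2263/9857, 1574/9857, 1814/9857, 1711/9857, 2495/9857].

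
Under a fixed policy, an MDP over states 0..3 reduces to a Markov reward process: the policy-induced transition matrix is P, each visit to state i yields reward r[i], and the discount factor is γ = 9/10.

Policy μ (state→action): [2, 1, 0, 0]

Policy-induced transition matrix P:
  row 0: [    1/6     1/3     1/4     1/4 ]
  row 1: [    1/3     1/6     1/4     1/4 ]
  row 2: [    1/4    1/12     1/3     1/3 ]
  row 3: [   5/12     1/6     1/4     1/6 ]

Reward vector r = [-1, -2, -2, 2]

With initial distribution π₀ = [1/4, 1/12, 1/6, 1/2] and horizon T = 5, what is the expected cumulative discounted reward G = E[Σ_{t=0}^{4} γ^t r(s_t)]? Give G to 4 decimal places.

G = -2.0186

t=0: π = [0.2500, 0.0833, 0.1667, 0.5000], E[r] = 0.2500, γ^t·E[r] = 0.250000, running G = 0.250000
t=1: π = [0.3194, 0.1944, 0.2639, 0.2222], E[r] = -0.7917, γ^t·E[r] = -0.712500, running G = -0.462500
t=2: π = [0.2766, 0.1979, 0.2720, 0.2535], E[r] = -0.7095, γ^t·E[r] = -0.574688, running G = -1.037188
t=3: π = [0.2857, 0.1901, 0.2727, 0.2515], E[r] = -0.7081, γ^t·E[r] = -0.516234, running G = -1.553422
t=4: π = [0.2840, 0.1916, 0.2727, 0.2518], E[r] = -0.7090, γ^t·E[r] = -0.465175, running G = -2.018597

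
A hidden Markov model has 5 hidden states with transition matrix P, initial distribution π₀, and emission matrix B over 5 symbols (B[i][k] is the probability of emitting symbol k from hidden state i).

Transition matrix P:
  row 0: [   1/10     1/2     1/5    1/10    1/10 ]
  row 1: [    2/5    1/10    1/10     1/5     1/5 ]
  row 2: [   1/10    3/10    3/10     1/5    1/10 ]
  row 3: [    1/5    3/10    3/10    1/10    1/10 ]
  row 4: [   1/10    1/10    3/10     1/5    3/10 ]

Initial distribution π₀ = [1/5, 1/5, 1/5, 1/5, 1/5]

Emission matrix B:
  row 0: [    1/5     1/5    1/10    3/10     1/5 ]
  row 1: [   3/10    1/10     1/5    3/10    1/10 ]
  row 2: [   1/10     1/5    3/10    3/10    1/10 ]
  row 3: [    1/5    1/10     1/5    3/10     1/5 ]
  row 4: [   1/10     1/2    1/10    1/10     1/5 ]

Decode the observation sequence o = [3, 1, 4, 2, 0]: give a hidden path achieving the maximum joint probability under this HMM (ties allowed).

path = [1, 4, 4, 2, 1]

t=0: δ = [6.000e-02, 6.000e-02, 6.000e-02, 6.000e-02, 2.000e-02]  (obs o_0=3)
t=1: δ = [4.800e-03, 3.000e-03, 3.600e-03, 1.200e-03, 6.000e-03]  ψ = [1, 0, 2, 1, 1]  (obs o_1=1)
t=2: δ = [2.400e-04, 2.400e-04, 1.800e-04, 2.400e-04, 3.600e-04]  ψ = [1, 0, 4, 4, 4]  (obs o_2=4)
t=3: δ = [9.600e-06, 2.400e-05, 3.240e-05, 1.440e-05, 1.080e-05]  ψ = [1, 0, 4, 4, 4]  (obs o_3=2)
t=4: δ = [1.920e-06, 2.916e-06, 9.720e-07, 1.296e-06, 4.800e-07]  ψ = [1, 2, 2, 2, 1]  (obs o_4=0)
backtrack: best end state = 1; path = [1, 4, 4, 2, 1]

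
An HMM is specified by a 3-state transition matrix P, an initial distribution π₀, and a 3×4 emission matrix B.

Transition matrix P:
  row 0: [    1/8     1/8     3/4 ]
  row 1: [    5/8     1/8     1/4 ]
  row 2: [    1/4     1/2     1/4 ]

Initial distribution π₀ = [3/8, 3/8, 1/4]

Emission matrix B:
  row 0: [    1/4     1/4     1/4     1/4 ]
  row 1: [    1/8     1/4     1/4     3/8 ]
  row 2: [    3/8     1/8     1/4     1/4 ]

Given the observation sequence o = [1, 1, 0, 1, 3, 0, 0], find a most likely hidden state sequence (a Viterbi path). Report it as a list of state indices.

path = [1, 0, 2, 1, 0, 2, 2]

t=0: δ = [9.375e-02, 9.375e-02, 3.125e-02]  (obs o_0=1)
t=1: δ = [1.465e-02, 3.906e-03, 8.789e-03]  ψ = [1, 2, 0]  (obs o_1=1)
t=2: δ = [6.104e-04, 5.493e-04, 4.120e-03]  ψ = [1, 2, 0]  (obs o_2=0)
t=3: δ = [2.575e-04, 5.150e-04, 1.287e-04]  ψ = [2, 2, 2]  (obs o_3=1)
t=4: δ = [8.047e-05, 2.414e-05, 4.828e-05]  ψ = [1, 1, 0]  (obs o_4=3)
t=5: δ = [3.772e-06, 3.017e-06, 2.263e-05]  ψ = [1, 2, 0]  (obs o_5=0)
t=6: δ = [1.414e-06, 1.414e-06, 2.122e-06]  ψ = [2, 2, 2]  (obs o_6=0)
backtrack: best end state = 2; path = [1, 0, 2, 1, 0, 2, 2]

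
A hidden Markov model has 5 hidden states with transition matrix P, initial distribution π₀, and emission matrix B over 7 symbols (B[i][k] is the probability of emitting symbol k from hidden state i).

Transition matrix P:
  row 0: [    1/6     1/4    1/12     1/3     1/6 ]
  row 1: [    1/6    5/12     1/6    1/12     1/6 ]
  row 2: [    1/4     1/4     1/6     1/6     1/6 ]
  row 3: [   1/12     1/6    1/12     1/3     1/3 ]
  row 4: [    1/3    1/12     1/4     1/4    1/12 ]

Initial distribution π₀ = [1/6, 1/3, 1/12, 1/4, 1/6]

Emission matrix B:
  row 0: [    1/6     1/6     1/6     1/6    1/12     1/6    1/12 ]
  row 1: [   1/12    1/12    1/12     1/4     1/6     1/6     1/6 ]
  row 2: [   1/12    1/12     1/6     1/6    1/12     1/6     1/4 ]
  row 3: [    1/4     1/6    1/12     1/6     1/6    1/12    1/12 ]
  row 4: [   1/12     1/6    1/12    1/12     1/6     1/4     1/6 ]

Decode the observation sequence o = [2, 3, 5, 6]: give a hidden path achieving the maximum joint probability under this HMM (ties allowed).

path = [1, 1, 1, 1]

t=0: δ = [2.778e-02, 2.778e-02, 1.389e-02, 2.083e-02, 1.389e-02]  (obs o_0=2)
t=1: δ = [7.716e-04, 2.894e-03, 7.716e-04, 1.543e-03, 5.787e-04]  ψ = [0, 1, 1, 0, 3]  (obs o_1=3)
t=2: δ = [8.038e-05, 2.009e-04, 8.038e-05, 4.287e-05, 1.286e-04]  ψ = [1, 1, 1, 3, 3]  (obs o_2=5)
t=3: δ = [3.572e-06, 1.395e-05, 8.372e-06, 2.679e-06, 5.582e-06]  ψ = [4, 1, 1, 4, 1]  (obs o_3=6)
backtrack: best end state = 1; path = [1, 1, 1, 1]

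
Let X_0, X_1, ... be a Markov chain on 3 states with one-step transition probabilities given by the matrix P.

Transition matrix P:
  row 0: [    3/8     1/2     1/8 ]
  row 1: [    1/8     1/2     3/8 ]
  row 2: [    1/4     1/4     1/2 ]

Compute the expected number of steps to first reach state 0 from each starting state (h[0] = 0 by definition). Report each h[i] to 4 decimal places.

First-step conditioning: h[0] = 0; for i ≠ 0, h[i] = 1 + Σ_k P[i][k]·h[k].
  h[1] = 1 + 1/2·h[1] + 3/8·h[2]
  h[2] = 1 + 1/4·h[1] + 1/2·h[2]
Solving the 2×2 linear system over states ≠ 0 gives exactly h = [0, 28/5, 24/5] (h[0] = 0 is the target).

h = [0.0000, 5.6000, 4.8000]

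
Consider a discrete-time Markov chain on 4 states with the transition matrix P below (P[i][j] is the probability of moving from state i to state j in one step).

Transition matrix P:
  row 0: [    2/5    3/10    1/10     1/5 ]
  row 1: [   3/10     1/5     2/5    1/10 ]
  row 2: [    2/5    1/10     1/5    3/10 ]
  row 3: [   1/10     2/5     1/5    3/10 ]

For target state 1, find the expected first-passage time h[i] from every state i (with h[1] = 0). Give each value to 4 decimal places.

First-step conditioning: h[1] = 0; for i ≠ 1, h[i] = 1 + Σ_k P[i][k]·h[k].
  h[0] = 1 + 2/5·h[0] + 1/10·h[2] + 1/5·h[3]
  h[2] = 1 + 2/5·h[0] + 1/5·h[2] + 3/10·h[3]
  h[3] = 1 + 1/10·h[0] + 1/5·h[2] + 3/10·h[3]
Solving the 3×3 linear system over states ≠ 1 gives exactly h = [800/237, 0, 970/237, 730/237] (h[1] = 0 is the target).

h = [3.3755, 0.0000, 4.0928, 3.0802]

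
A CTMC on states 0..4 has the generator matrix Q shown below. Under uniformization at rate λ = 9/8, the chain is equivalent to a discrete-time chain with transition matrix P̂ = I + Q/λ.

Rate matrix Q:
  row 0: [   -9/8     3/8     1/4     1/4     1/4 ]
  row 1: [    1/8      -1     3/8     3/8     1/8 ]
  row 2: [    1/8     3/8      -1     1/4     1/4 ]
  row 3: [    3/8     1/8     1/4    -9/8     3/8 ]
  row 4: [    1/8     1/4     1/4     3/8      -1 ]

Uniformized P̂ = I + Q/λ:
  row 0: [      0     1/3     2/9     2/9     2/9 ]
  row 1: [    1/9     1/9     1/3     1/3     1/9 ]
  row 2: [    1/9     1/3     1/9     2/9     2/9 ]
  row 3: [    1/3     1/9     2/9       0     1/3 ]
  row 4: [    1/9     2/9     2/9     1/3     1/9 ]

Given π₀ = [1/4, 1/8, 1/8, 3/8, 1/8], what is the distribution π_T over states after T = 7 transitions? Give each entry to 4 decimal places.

π = [0.1439, 0.2146, 0.2215, 0.2196, 0.2005]

t=0: π = [0.2500, 0.1250, 0.1250, 0.3750, 0.1250]
t=1: π = [0.1667, 0.2083, 0.2222, 0.1667, 0.2361]
t=2: π = [0.1296, 0.2238, 0.2207, 0.2346, 0.1914]
t=3: π = [0.1488, 0.2102, 0.2226, 0.2162, 0.2022]
t=4: π = [0.1426, 0.2161, 0.2209, 0.2200, 0.2004]
t=5: π = [0.1442, 0.2142, 0.2217, 0.2196, 0.2004]
t=6: π = [0.1439, 0.2147, 0.2214, 0.2195, 0.2006]
t=7: π = [0.1439, 0.2146, 0.2215, 0.2196, 0.2005]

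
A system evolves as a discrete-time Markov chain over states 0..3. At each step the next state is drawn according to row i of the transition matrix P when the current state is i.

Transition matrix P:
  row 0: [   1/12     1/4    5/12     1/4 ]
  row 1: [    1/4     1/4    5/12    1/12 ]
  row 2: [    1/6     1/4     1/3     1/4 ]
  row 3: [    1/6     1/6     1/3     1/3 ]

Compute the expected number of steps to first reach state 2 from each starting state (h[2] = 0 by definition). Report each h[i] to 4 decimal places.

First-step conditioning: h[2] = 0; for i ≠ 2, h[i] = 1 + Σ_k P[i][k]·h[k].
  h[0] = 1 + 1/12·h[0] + 1/4·h[1] + 1/4·h[3]
  h[1] = 1 + 1/4·h[0] + 1/4·h[1] + 1/12·h[3]
  h[3] = 1 + 1/6·h[0] + 1/6·h[1] + 1/3·h[3]
Solving the 3×3 linear system over states ≠ 2 gives exactly h = [78/31, 384/155, 0, 426/155] (h[2] = 0 is the target).

h = [2.5161, 2.4774, 0.0000, 2.7484]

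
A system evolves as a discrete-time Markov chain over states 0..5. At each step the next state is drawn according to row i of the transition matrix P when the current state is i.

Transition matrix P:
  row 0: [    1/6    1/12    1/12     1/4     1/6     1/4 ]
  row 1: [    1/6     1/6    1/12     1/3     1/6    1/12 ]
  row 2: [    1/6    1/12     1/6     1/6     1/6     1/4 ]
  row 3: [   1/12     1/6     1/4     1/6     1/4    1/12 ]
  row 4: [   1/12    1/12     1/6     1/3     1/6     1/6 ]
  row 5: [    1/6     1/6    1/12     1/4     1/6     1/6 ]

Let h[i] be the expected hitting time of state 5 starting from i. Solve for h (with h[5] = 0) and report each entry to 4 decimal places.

h = [5.7061, 6.8338, 5.6158, 6.6991, 6.2568, 0.0000]

First-step conditioning: h[5] = 0; for i ≠ 5, h[i] = 1 + Σ_k P[i][k]·h[k].
  h[0] = 1 + 1/6·h[0] + 1/12·h[1] + 1/12·h[2] + 1/4·h[3] + 1/6·h[4]
  h[1] = 1 + 1/6·h[0] + 1/6·h[1] + 1/12·h[2] + 1/3·h[3] + 1/6·h[4]
  h[2] = 1 + 1/6·h[0] + 1/12·h[1] + 1/6·h[2] + 1/6·h[3] + 1/6·h[4]
  h[3] = 1 + 1/12·h[0] + 1/6·h[1] + 1/4·h[2] + 1/6·h[3] + 1/4·h[4]
  h[4] = 1 + 1/12·h[0] + 1/12·h[1] + 1/6·h[2] + 1/3·h[3] + 1/6·h[4]
Solving the 5×5 linear system over states ≠ 5 gives exactly h = [20616/3613, 271596/39743, 223188/39743, 24204/3613, 248664/39743, 0] (h[5] = 0 is the target).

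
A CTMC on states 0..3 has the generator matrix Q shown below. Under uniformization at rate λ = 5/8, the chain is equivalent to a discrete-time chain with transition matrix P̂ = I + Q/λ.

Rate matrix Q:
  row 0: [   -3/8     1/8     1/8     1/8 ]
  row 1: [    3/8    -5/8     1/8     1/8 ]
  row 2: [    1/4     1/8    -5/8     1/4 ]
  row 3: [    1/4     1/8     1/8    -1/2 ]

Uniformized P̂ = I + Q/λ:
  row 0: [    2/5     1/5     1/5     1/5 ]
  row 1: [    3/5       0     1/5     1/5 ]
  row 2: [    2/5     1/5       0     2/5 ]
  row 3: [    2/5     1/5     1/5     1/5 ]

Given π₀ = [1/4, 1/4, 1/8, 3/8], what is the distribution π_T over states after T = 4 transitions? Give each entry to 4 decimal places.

t=0: π = [0.2500, 0.2500, 0.1250, 0.3750]
t=1: π = [0.4500, 0.1500, 0.1750, 0.2250]
t=2: π = [0.4300, 0.1700, 0.1650, 0.2350]
t=3: π = [0.4340, 0.1660, 0.1670, 0.2330]
t=4: π = [0.4332, 0.1668, 0.1666, 0.2334]

π = [0.4332, 0.1668, 0.1666, 0.2334]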